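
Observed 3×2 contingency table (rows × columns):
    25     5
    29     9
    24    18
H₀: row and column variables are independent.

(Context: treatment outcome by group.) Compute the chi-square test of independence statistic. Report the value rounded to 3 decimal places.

test statistic = 6.642

Row totals [30, 38, 42], col totals [78, 32], n=110
χ² = (25−21.27)²/21.27 + (5−8.73)²/8.73 + (29−26.95)²/26.95 + (9−11.05)²/11.05 + (24−29.78)²/29.78 + (18−12.22)²/12.22 = 6.6419
df = 2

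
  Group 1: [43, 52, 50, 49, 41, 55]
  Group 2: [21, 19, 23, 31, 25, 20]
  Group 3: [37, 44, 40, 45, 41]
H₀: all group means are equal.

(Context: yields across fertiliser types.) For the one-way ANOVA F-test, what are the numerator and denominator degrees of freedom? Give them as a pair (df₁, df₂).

degrees of freedom = [2, 14]

k = 3 groups, N = 17 total
df = (k−1, N−k) = (3−1, 17−3) = (2, 14)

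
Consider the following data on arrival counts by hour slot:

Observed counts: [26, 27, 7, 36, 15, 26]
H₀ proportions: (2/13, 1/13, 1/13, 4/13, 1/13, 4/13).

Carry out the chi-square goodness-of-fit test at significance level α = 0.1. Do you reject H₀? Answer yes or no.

reject H₀: yes

n = 137; E_i = n·p_i = [21.08, 10.54, 10.54, 42.15, 10.54, 42.15]
χ² = (26−21.08)²/21.08 + (27−10.54)²/10.54 + (7−10.54)²/10.54 + (36−42.15)²/42.15 + (15−10.54)²/10.54 + (26−42.15)²/42.15 = 37.0292
df = 5
p-value (upper-tail) = 0.00000
At α=0.1: p < α → reject H₀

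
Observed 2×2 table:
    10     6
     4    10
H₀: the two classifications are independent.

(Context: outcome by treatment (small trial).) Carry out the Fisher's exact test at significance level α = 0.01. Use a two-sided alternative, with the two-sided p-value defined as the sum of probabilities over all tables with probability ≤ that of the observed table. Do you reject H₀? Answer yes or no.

reject H₀: no

Margins: r₁=16, r₂=14, c₁=14, c₂=16, n=30
p_obs = C(16,10)·C(14,4)/C(30,14); sum pmf over tables with pmf ≤ p_obs
p-value (two-sided) = 0.08126
At α=0.01: p ≥ α → fail to reject H₀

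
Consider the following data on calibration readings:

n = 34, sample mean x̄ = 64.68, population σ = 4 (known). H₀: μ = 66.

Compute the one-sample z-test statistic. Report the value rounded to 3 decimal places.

SE = σ/√n = 4/√34 = 0.6860
z = (x̄−μ₀)/SE = (64.68−66)/0.6860 = -1.9242

test statistic = -1.924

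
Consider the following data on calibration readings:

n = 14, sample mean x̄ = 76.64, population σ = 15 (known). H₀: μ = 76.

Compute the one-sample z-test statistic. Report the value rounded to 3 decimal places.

test statistic = 0.160

SE = σ/√n = 15/√14 = 4.0089
z = (x̄−μ₀)/SE = (76.64−76)/4.0089 = 0.1596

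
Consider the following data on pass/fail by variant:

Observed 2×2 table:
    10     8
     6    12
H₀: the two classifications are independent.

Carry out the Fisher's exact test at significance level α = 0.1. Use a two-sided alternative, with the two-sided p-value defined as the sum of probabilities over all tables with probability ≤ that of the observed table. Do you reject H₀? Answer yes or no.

Margins: r₁=18, r₂=18, c₁=16, c₂=20, n=36
p_obs = C(18,10)·C(18,6)/C(36,16); sum pmf over tables with pmf ≤ p_obs
p-value (two-sided) = 0.31453
At α=0.1: p ≥ α → fail to reject H₀

reject H₀: no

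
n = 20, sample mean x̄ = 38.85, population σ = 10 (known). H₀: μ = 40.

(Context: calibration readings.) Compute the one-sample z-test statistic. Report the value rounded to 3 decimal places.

SE = σ/√n = 10/√20 = 2.2361
z = (x̄−μ₀)/SE = (38.85−40)/2.2361 = -0.5143

test statistic = -0.514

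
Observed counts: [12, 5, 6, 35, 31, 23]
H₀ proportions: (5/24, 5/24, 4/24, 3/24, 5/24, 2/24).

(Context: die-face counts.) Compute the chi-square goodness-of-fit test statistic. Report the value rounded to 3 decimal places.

n = 112; E_i = n·p_i = [23.33, 23.33, 18.67, 14.00, 23.33, 9.33]
χ² = (12−23.33)²/23.33 + (5−23.33)²/23.33 + (6−18.67)²/18.67 + (35−14.00)²/14.00 + (31−23.33)²/23.33 + (23−9.33)²/9.33 = 82.5357
df = 5

test statistic = 82.536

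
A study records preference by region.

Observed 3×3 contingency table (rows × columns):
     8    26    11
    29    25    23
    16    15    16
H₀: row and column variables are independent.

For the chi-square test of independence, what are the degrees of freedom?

df = (r−1)(c−1) = (3−1)·(3−1) = 4

degrees of freedom = 4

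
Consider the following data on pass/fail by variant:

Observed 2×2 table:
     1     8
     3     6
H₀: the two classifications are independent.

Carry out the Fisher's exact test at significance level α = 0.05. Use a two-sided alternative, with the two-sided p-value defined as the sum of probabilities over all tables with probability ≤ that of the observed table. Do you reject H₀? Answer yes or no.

reject H₀: no

Margins: r₁=9, r₂=9, c₁=4, c₂=14, n=18
p_obs = C(9,1)·C(9,3)/C(18,4); sum pmf over tables with pmf ≤ p_obs
p-value (two-sided) = 0.57647
At α=0.05: p ≥ α → fail to reject H₀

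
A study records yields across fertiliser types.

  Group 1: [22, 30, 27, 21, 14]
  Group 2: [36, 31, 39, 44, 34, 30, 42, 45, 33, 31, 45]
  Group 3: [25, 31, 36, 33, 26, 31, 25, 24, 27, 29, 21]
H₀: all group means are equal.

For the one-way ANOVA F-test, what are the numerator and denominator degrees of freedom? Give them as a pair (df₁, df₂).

degrees of freedom = [2, 24]

k = 3 groups, N = 27 total
df = (k−1, N−k) = (3−1, 27−3) = (2, 24)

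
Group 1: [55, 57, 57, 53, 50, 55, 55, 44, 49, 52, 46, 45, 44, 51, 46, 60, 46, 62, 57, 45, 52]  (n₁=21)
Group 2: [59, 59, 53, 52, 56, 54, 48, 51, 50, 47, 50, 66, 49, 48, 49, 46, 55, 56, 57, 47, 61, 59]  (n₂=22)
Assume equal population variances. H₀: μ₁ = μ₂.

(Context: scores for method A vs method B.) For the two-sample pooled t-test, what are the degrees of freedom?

degrees of freedom = 41

df = n₁ + n₂ − 2 = 21 + 22 − 2 = 41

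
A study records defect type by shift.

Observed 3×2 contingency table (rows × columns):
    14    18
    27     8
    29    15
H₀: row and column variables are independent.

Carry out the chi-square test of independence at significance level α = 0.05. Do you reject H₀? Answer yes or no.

Row totals [32, 35, 44], col totals [70, 41], n=111
χ² = (14−20.18)²/20.18 + (18−11.82)²/11.82 + (27−22.07)²/22.07 + (8−12.93)²/12.93 + (29−27.75)²/27.75 + (15−16.25)²/16.25 = 8.2558
df = 2
p-value (upper-tail) = 0.01612
At α=0.05: p < α → reject H₀

reject H₀: yes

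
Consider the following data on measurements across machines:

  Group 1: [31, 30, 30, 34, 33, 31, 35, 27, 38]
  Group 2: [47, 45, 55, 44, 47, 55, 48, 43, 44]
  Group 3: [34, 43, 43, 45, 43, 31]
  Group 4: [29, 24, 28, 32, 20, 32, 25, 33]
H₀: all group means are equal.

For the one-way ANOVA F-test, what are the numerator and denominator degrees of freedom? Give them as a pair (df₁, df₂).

k = 4 groups, N = 32 total
df = (k−1, N−k) = (4−1, 32−4) = (3, 28)

degrees of freedom = [3, 28]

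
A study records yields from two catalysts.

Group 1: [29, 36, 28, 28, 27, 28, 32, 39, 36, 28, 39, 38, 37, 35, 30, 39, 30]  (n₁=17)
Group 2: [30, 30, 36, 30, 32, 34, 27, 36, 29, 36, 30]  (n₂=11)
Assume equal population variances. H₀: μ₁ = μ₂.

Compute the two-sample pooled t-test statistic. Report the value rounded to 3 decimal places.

test statistic = 0.666

x̄₁=32.882, s₁=4.622, n₁=17
x̄₂=31.818, s₂=3.188, n₂=11
s_p² = [16·4.622² + 10·3.188²]/26 = 17.0539
SE = √(s_p²·(1/17+1/11)) = 1.5980
t = (32.882−31.818)/1.5980 = 0.6659
df = 26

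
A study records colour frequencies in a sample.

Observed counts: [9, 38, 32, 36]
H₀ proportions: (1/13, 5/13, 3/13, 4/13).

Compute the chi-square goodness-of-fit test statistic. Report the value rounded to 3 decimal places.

n = 115; E_i = n·p_i = [8.85, 44.23, 26.54, 35.38]
χ² = (9−8.85)²/8.85 + (38−44.23)²/44.23 + (32−26.54)²/26.54 + (36−35.38)²/35.38 = 2.0151
df = 3

test statistic = 2.015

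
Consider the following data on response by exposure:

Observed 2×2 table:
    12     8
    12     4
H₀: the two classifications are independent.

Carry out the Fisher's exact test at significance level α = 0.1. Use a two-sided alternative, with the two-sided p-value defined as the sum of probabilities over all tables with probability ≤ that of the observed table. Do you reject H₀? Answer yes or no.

Margins: r₁=20, r₂=16, c₁=24, c₂=12, n=36
p_obs = C(20,12)·C(16,12)/C(36,24); sum pmf over tables with pmf ≤ p_obs
p-value (two-sided) = 0.48150
At α=0.1: p ≥ α → fail to reject H₀

reject H₀: no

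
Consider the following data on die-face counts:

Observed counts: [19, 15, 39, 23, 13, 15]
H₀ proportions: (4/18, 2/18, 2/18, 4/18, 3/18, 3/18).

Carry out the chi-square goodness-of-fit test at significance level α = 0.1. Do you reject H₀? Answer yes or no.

reject H₀: yes

n = 124; E_i = n·p_i = [27.56, 13.78, 13.78, 27.56, 20.67, 20.67]
χ² = (19−27.56)²/27.56 + (15−13.78)²/13.78 + (39−13.78)²/13.78 + (23−27.56)²/27.56 + (13−20.67)²/20.67 + (15−20.67)²/20.67 = 54.0887
df = 5
p-value (upper-tail) = 0.00000
At α=0.1: p < α → reject H₀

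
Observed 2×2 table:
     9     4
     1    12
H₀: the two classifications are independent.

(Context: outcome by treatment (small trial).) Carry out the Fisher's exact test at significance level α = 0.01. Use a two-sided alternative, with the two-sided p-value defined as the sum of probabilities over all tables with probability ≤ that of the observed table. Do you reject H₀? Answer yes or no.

reject H₀: yes

Margins: r₁=13, r₂=13, c₁=10, c₂=16, n=26
p_obs = C(13,9)·C(13,1)/C(26,10); sum pmf over tables with pmf ≤ p_obs
p-value (two-sided) = 0.00361
At α=0.01: p < α → reject H₀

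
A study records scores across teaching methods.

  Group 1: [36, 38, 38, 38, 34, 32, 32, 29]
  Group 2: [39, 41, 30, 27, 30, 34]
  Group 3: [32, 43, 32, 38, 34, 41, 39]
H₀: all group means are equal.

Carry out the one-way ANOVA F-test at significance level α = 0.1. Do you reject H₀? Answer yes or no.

reject H₀: no

Group means [34.62, 33.50, 37.00], grand mean 35.095
SSB = Σnᵢ(x̄ᵢ−x̄)² = 42.435; SSW = ΣΣ(x−x̄ᵢ)² = 351.375
MSB = 42.435/2 = 21.2173; MSW = 351.375/18 = 19.5208
F = MSB/MSW = 1.0869
df = (2, 18)
p-value (upper-tail) = 0.35839
At α=0.1: p ≥ α → fail to reject H₀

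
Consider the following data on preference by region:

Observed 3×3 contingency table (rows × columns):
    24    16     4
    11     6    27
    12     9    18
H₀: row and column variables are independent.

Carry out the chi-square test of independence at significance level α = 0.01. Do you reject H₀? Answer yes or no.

Row totals [44, 44, 39], col totals [47, 31, 49], n=127
χ² = (24−16.28)²/16.28 + (16−10.74)²/10.74 + (4−16.98)²/16.98 + (11−16.28)²/16.28 + (6−10.74)²/10.74 + (27−16.98)²/16.98 + (12−14.43)²/14.43 + (9−9.52)²/9.52 + (18−15.05)²/15.05 = 26.8943
df = 4
p-value (upper-tail) = 0.00002
At α=0.01: p < α → reject H₀

reject H₀: yes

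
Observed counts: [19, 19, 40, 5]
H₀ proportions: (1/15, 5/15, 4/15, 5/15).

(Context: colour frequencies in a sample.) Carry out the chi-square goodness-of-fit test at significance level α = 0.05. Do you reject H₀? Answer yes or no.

n = 83; E_i = n·p_i = [5.53, 27.67, 22.13, 27.67]
χ² = (19−5.53)²/5.53 + (19−27.67)²/27.67 + (40−22.13)²/22.13 + (5−27.67)²/27.67 = 68.4819
df = 3
p-value (upper-tail) = 0.00000
At α=0.05: p < α → reject H₀

reject H₀: yes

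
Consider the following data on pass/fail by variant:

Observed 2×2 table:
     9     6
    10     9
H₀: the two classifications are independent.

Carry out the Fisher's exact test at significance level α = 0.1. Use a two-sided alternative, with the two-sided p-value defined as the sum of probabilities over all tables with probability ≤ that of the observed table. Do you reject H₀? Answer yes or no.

Margins: r₁=15, r₂=19, c₁=19, c₂=15, n=34
p_obs = C(15,9)·C(19,10)/C(34,19); sum pmf over tables with pmf ≤ p_obs
p-value (two-sided) = 0.73794
At α=0.1: p ≥ α → fail to reject H₀

reject H₀: no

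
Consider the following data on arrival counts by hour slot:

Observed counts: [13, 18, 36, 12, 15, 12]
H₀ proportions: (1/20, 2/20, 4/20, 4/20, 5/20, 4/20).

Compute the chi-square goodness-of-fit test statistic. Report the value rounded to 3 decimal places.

n = 106; E_i = n·p_i = [5.30, 10.60, 21.20, 21.20, 26.50, 21.20]
χ² = (13−5.30)²/5.30 + (18−10.60)²/10.60 + (36−21.20)²/21.20 + (12−21.20)²/21.20 + (15−26.50)²/26.50 + (12−21.20)²/21.20 = 39.6604
df = 5

test statistic = 39.660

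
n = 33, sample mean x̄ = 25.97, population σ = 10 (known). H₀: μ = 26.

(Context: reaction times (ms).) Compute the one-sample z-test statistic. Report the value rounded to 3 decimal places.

SE = σ/√n = 10/√33 = 1.7408
z = (x̄−μ₀)/SE = (25.97−26)/1.7408 = -0.0172

test statistic = -0.017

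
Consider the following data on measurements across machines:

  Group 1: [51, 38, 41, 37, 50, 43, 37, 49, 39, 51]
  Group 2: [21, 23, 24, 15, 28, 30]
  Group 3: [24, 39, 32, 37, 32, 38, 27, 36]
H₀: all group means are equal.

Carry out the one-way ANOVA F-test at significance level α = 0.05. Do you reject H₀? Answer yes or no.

reject H₀: yes

Group means [43.60, 23.50, 33.12], grand mean 35.083
SSB = Σnᵢ(x̄ᵢ−x̄)² = 1561.058; SSW = ΣΣ(x−x̄ᵢ)² = 672.775
MSB = 1561.058/2 = 780.5292; MSW = 672.775/21 = 32.0369
F = MSB/MSW = 24.3634
df = (2, 21)
p-value (upper-tail) = 0.00000
At α=0.05: p < α → reject H₀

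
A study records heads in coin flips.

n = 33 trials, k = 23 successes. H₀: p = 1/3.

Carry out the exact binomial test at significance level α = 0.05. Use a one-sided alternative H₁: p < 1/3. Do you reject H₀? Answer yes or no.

reject H₀: no

Exact binomial: n=33, k=23, p₀=1/3=0.3333
P(X≤23) from Σ C(n,i)·p₀^i·(1−p₀)^(n−i)
p-value (one-sided, H₁ less) = 1.00000
At α=0.05: p ≥ α → fail to reject H₀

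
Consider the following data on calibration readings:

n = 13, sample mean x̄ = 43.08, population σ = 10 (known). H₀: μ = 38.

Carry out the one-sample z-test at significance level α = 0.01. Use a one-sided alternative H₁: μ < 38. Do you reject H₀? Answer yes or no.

reject H₀: no

SE = σ/√n = 10/√13 = 2.7735
z = (x̄−μ₀)/SE = (43.08−38)/2.7735 = 1.8316
p-value (one-sided, H₁ less) = 0.96650
At α=0.01: p ≥ α → fail to reject H₀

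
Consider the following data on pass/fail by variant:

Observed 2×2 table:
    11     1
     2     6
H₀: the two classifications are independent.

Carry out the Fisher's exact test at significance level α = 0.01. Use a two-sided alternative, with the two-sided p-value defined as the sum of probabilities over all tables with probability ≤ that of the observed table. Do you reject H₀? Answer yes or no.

reject H₀: yes

Margins: r₁=12, r₂=8, c₁=13, c₂=7, n=20
p_obs = C(12,11)·C(8,2)/C(20,13); sum pmf over tables with pmf ≤ p_obs
p-value (two-sided) = 0.00444
At α=0.01: p < α → reject H₀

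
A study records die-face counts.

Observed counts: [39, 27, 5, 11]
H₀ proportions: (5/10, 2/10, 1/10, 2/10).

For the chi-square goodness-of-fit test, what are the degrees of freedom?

degrees of freedom = 3

df = k − 1 = 4 − 1 = 3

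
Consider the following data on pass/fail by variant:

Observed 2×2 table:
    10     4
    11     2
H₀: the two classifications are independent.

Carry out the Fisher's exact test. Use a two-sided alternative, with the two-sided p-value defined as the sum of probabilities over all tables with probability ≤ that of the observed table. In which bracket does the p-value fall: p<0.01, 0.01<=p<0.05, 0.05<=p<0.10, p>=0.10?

Margins: r₁=14, r₂=13, c₁=21, c₂=6, n=27
p_obs = C(14,10)·C(13,11)/C(27,21); sum pmf over tables with pmf ≤ p_obs
p-value (two-sided) = 0.64831
→ bracket: p>=0.10

p-value bracket: p>=0.10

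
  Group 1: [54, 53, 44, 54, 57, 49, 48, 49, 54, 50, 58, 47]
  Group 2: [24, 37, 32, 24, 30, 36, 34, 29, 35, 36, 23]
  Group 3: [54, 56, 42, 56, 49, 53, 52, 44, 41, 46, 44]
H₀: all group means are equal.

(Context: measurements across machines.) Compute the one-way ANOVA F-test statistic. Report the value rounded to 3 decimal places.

Group means [51.42, 30.91, 48.82], grand mean 43.941
SSB = Σnᵢ(x̄ᵢ−x̄)² = 2800.420; SSW = ΣΣ(x−x̄ᵢ)² = 795.462
MSB = 2800.420/2 = 1400.2101; MSW = 795.462/31 = 25.6601
F = MSB/MSW = 54.5677
df = (2, 31)

test statistic = 54.568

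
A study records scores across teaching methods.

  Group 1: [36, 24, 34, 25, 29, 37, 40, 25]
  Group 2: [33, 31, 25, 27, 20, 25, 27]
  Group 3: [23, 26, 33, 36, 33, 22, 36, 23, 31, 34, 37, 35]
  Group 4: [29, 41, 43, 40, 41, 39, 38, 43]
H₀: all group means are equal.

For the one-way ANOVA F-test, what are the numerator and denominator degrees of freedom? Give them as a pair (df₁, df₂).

degrees of freedom = [3, 31]

k = 4 groups, N = 35 total
df = (k−1, N−k) = (4−1, 35−4) = (3, 31)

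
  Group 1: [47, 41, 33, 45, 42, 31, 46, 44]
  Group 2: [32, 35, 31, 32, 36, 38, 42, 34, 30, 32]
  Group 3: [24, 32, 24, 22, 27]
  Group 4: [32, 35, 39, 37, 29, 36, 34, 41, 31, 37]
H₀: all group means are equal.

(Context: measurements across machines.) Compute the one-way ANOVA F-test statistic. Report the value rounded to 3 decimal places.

Group means [41.12, 34.20, 25.80, 35.10], grand mean 34.879
SSB = Σnᵢ(x̄ᵢ−x̄)² = 729.340; SSW = ΣΣ(x−x̄ᵢ)² = 556.175
MSB = 729.340/3 = 243.1134; MSW = 556.175/29 = 19.1784
F = MSB/MSW = 12.6764
df = (3, 29)

test statistic = 12.676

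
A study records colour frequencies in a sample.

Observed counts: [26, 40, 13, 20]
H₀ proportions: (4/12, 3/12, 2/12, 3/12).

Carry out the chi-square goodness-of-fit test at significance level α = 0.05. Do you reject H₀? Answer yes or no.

reject H₀: yes

n = 99; E_i = n·p_i = [33.00, 24.75, 16.50, 24.75]
χ² = (26−33.00)²/33.00 + (40−24.75)²/24.75 + (13−16.50)²/16.50 + (20−24.75)²/24.75 = 12.5354
df = 3
p-value (upper-tail) = 0.00576
At α=0.05: p < α → reject H₀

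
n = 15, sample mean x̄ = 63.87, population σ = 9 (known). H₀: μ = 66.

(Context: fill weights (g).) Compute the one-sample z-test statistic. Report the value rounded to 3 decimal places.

SE = σ/√n = 9/√15 = 2.3238
z = (x̄−μ₀)/SE = (63.87−66)/2.3238 = -0.9166

test statistic = -0.917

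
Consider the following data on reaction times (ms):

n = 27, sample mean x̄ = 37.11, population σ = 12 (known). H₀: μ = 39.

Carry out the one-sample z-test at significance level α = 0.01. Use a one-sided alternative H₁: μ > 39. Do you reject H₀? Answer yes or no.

SE = σ/√n = 12/√27 = 2.3094
z = (x̄−μ₀)/SE = (37.11−39)/2.3094 = -0.8184
p-value (one-sided, H₁ greater) = 0.79343
At α=0.01: p ≥ α → fail to reject H₀

reject H₀: no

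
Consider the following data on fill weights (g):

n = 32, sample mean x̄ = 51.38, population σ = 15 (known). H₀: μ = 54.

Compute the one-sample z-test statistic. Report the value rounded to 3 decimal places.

test statistic = -0.988

SE = σ/√n = 15/√32 = 2.6517
z = (x̄−μ₀)/SE = (51.38−54)/2.6517 = -0.9881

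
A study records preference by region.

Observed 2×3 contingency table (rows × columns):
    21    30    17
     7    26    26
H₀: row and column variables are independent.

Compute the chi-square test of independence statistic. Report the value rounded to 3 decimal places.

Row totals [68, 59], col totals [28, 56, 43], n=127
χ² = (21−14.99)²/14.99 + (30−29.98)²/29.98 + (17−23.02)²/23.02 + (7−13.01)²/13.01 + (26−26.02)²/26.02 + (26−19.98)²/19.98 = 8.5747
df = 2

test statistic = 8.575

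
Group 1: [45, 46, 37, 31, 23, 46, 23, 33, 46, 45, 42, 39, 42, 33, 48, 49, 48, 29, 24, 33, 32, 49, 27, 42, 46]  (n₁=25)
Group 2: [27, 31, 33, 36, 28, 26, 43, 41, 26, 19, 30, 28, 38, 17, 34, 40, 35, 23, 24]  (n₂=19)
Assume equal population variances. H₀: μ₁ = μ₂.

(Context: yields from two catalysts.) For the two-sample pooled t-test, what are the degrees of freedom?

df = n₁ + n₂ − 2 = 25 + 19 − 2 = 42

degrees of freedom = 42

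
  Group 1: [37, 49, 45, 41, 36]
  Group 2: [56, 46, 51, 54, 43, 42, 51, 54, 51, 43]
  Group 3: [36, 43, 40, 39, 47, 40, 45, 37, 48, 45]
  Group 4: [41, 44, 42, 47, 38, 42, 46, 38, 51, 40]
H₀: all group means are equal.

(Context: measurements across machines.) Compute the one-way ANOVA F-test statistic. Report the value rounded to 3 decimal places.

Group means [41.60, 49.10, 42.00, 42.90], grand mean 44.229
SSB = Σnᵢ(x̄ᵢ−x̄)² = 339.171; SSW = ΣΣ(x−x̄ᵢ)² = 673.000
MSB = 339.171/3 = 113.0571; MSW = 673.000/31 = 21.7097
F = MSB/MSW = 5.2077
df = (3, 31)

test statistic = 5.208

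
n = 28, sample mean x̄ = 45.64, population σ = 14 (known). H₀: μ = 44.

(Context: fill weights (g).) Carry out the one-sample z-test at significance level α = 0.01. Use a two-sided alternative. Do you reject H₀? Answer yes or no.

reject H₀: no

SE = σ/√n = 14/√28 = 2.6458
z = (x̄−μ₀)/SE = (45.64−44)/2.6458 = 0.6199
p-value (two-sided) = 0.53535
At α=0.01: p ≥ α → fail to reject H₀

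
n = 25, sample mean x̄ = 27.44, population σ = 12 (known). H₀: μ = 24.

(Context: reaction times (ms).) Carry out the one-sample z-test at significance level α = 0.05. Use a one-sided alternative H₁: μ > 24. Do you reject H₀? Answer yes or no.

reject H₀: no

SE = σ/√n = 12/√25 = 2.4000
z = (x̄−μ₀)/SE = (27.44−24)/2.4000 = 1.4333
p-value (one-sided, H₁ greater) = 0.07588
At α=0.05: p ≥ α → fail to reject H₀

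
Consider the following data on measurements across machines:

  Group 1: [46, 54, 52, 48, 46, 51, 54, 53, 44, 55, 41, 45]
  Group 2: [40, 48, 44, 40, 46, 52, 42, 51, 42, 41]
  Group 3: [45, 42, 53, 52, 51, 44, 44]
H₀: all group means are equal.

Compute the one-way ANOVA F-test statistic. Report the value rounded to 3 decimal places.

test statistic = 2.643

Group means [49.08, 44.60, 47.29], grand mean 47.103
SSB = Σnᵢ(x̄ᵢ−x̄)² = 109.944; SSW = ΣΣ(x−x̄ᵢ)² = 540.745
MSB = 109.944/2 = 54.9722; MSW = 540.745/26 = 20.7979
F = MSB/MSW = 2.6432
df = (2, 26)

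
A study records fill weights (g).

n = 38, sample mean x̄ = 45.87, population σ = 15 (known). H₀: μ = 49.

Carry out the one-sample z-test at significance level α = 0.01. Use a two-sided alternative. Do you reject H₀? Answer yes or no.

reject H₀: no

SE = σ/√n = 15/√38 = 2.4333
z = (x̄−μ₀)/SE = (45.87−49)/2.4333 = -1.2863
p-value (two-sided) = 0.19834
At α=0.01: p ≥ α → fail to reject H₀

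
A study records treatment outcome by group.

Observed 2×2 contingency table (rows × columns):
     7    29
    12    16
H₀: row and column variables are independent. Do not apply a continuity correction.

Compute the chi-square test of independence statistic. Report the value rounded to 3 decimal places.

Row totals [36, 28], col totals [19, 45], n=64
χ² = (7−10.69)²/10.69 + (29−25.31)²/25.31 + (12−8.31)²/8.31 + (16−19.69)²/19.69 = 4.1360
df = 1

test statistic = 4.136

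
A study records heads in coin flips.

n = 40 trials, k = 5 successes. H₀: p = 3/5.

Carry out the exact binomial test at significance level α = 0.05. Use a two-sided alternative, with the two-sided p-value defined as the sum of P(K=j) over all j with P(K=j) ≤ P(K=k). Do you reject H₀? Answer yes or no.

reject H₀: yes

Exact binomial: n=40, k=5, p₀=3/5=0.6000
P(X=j) = C(n,j)·p₀^j·(1−p₀)^(n−j); p = Σ P(X=j) over j with P(X=j) ≤ P(X=5)
p-value (two-sided) = 0.00000
At α=0.05: p < α → reject H₀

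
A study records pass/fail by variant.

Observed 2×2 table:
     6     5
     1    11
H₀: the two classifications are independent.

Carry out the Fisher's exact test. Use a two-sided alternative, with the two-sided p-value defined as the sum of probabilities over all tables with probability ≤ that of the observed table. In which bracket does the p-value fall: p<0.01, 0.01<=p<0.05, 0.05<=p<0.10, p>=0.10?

p-value bracket: 0.01<=p<0.05

Margins: r₁=11, r₂=12, c₁=7, c₂=16, n=23
p_obs = C(11,6)·C(12,1)/C(23,7); sum pmf over tables with pmf ≤ p_obs
p-value (two-sided) = 0.02719
→ bracket: 0.01<=p<0.05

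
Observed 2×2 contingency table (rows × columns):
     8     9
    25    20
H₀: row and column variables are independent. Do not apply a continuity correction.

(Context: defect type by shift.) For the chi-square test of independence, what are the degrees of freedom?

degrees of freedom = 1

df = (r−1)(c−1) = (2−1)·(2−1) = 1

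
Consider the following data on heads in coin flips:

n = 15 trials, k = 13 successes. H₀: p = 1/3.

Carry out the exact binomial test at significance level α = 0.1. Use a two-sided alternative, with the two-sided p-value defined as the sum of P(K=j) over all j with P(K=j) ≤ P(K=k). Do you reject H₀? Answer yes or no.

Exact binomial: n=15, k=13, p₀=1/3=0.3333
P(X=j) = C(n,j)·p₀^j·(1−p₀)^(n−j); p = Σ P(X=j) over j with P(X=j) ≤ P(X=13)
p-value (two-sided) = 0.00003
At α=0.1: p < α → reject H₀

reject H₀: yes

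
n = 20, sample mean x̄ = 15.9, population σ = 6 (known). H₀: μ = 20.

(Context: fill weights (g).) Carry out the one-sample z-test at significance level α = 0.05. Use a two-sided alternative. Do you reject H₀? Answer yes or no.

reject H₀: yes

SE = σ/√n = 6/√20 = 1.3416
z = (x̄−μ₀)/SE = (15.9−20)/1.3416 = -3.0560
p-value (two-sided) = 0.00224
At α=0.05: p < α → reject H₀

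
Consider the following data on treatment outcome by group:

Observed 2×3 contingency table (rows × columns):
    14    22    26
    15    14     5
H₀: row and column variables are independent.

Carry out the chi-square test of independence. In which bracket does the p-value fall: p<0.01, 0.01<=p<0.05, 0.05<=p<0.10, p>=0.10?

Row totals [62, 34], col totals [29, 36, 31], n=96
χ² = (14−18.73)²/18.73 + (22−23.25)²/23.25 + (26−20.02)²/20.02 + (15−10.27)²/10.27 + (14−12.75)²/12.75 + (5−10.98)²/10.98 = 8.6033
df = 2
p-value (upper-tail) = 0.01355
→ bracket: 0.01<=p<0.05

p-value bracket: 0.01<=p<0.05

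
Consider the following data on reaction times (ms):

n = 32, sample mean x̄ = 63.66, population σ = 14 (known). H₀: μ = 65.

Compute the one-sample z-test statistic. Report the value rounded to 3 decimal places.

SE = σ/√n = 14/√32 = 2.4749
z = (x̄−μ₀)/SE = (63.66−65)/2.4749 = -0.5414

test statistic = -0.541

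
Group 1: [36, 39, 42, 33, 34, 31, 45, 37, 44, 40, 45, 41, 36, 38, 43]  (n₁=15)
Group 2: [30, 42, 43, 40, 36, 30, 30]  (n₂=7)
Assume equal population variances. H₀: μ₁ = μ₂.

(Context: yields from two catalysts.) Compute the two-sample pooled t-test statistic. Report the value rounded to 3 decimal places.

x̄₁=38.933, s₁=4.431, n₁=15
x̄₂=35.857, s₂=5.900, n₂=7
s_p² = [14·4.431² + 6·5.900²]/20 = 24.1895
SE = √(s_p²·(1/15+1/7)) = 2.2513
t = (38.933−35.857)/2.2513 = 1.3664
df = 20

test statistic = 1.366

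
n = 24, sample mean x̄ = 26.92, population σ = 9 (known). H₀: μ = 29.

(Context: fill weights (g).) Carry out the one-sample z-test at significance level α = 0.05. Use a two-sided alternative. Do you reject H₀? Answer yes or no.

reject H₀: no

SE = σ/√n = 9/√24 = 1.8371
z = (x̄−μ₀)/SE = (26.92−29)/1.8371 = -1.1322
p-value (two-sided) = 0.25755
At α=0.05: p ≥ α → fail to reject H₀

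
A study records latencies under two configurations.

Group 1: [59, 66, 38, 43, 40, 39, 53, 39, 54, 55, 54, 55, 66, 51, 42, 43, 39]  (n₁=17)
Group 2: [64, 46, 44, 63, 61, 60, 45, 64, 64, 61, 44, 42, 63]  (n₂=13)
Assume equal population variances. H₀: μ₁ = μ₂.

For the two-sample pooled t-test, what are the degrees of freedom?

degrees of freedom = 28

df = n₁ + n₂ − 2 = 17 + 13 − 2 = 28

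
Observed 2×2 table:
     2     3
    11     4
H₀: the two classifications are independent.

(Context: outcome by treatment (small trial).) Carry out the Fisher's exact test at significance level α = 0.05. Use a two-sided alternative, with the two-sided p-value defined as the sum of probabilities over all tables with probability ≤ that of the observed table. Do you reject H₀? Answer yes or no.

reject H₀: no

Margins: r₁=5, r₂=15, c₁=13, c₂=7, n=20
p_obs = C(5,2)·C(15,11)/C(20,13); sum pmf over tables with pmf ≤ p_obs
p-value (two-sided) = 0.28980
At α=0.05: p ≥ α → fail to reject H₀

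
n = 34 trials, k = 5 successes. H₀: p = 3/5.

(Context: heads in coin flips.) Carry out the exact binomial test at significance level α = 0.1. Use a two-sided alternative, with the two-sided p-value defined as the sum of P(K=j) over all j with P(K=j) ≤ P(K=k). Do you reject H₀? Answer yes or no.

Exact binomial: n=34, k=5, p₀=3/5=0.6000
P(X=j) = C(n,j)·p₀^j·(1−p₀)^(n−j); p = Σ P(X=j) over j with P(X=j) ≤ P(X=5)
p-value (two-sided) = 0.00000
At α=0.1: p < α → reject H₀

reject H₀: yes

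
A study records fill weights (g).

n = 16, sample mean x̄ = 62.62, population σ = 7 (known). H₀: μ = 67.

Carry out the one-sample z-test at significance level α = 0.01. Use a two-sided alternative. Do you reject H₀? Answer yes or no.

SE = σ/√n = 7/√16 = 1.7500
z = (x̄−μ₀)/SE = (62.62−67)/1.7500 = -2.5029
p-value (two-sided) = 0.01232
At α=0.01: p ≥ α → fail to reject H₀

reject H₀: no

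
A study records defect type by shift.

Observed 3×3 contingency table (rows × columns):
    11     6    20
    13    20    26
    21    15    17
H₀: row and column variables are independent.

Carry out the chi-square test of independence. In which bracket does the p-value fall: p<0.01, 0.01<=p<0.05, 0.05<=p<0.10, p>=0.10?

p-value bracket: 0.05<=p<0.10

Row totals [37, 59, 53], col totals [45, 41, 63], n=149
χ² = (11−11.17)²/11.17 + (6−10.18)²/10.18 + (20−15.64)²/15.64 + (13−17.82)²/17.82 + (20−16.23)²/16.23 + (26−24.95)²/24.95 + (21−16.01)²/16.01 + (15−14.58)²/14.58 + (17−22.41)²/22.41 = 8.0287
df = 4
p-value (upper-tail) = 0.09053
→ bracket: 0.05<=p<0.10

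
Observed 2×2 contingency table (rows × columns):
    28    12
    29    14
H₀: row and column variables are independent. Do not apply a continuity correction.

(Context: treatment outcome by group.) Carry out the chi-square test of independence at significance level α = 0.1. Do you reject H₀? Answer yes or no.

Row totals [40, 43], col totals [57, 26], n=83
χ² = (28−27.47)²/27.47 + (12−12.53)²/12.53 + (29−29.53)²/29.53 + (14−13.47)²/13.47 = 0.0630
df = 1
p-value (upper-tail) = 0.80176
At α=0.1: p ≥ α → fail to reject H₀

reject H₀: no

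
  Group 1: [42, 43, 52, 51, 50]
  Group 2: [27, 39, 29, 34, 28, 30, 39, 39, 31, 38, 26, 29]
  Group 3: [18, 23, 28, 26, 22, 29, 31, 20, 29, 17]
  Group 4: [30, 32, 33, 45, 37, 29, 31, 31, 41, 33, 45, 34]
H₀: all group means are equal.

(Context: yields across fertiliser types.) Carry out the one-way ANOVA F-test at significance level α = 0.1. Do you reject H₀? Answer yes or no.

reject H₀: yes

Group means [47.60, 32.42, 24.30, 35.08], grand mean 33.103
SSB = Σnᵢ(x̄ᵢ−x̄)² = 1878.456; SSW = ΣΣ(x−x̄ᵢ)² = 949.133
MSB = 1878.456/3 = 626.1521; MSW = 949.133/35 = 27.1181
F = MSB/MSW = 23.0898
df = (3, 35)
p-value (upper-tail) = 0.00000
At α=0.1: p < α → reject H₀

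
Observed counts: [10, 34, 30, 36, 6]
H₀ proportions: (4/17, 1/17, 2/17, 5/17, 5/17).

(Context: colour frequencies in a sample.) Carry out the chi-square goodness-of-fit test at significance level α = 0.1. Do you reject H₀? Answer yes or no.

reject H₀: yes

n = 116; E_i = n·p_i = [27.29, 6.82, 13.65, 34.12, 34.12]
χ² = (10−27.29)²/27.29 + (34−6.82)²/6.82 + (30−13.65)²/13.65 + (36−34.12)²/34.12 + (6−34.12)²/34.12 = 162.0672
df = 4
p-value (upper-tail) = 0.00000
At α=0.1: p < α → reject H₀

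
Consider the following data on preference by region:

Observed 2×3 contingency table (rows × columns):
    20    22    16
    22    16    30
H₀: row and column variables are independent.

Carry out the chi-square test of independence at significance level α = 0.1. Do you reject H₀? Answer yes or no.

reject H₀: no

Row totals [58, 68], col totals [42, 38, 46], n=126
χ² = (20−19.33)²/19.33 + (22−17.49)²/17.49 + (16−21.17)²/21.17 + (22−22.67)²/22.67 + (16−20.51)²/20.51 + (30−24.83)²/24.83 = 4.5384
df = 2
p-value (upper-tail) = 0.10339
At α=0.1: p ≥ α → fail to reject H₀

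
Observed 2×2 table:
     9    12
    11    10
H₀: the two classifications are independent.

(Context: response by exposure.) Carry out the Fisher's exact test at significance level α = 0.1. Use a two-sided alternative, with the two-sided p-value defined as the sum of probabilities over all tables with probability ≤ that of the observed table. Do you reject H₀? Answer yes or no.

reject H₀: no

Margins: r₁=21, r₂=21, c₁=20, c₂=22, n=42
p_obs = C(21,9)·C(21,11)/C(42,20); sum pmf over tables with pmf ≤ p_obs
p-value (two-sided) = 0.75786
At α=0.1: p ≥ α → fail to reject H₀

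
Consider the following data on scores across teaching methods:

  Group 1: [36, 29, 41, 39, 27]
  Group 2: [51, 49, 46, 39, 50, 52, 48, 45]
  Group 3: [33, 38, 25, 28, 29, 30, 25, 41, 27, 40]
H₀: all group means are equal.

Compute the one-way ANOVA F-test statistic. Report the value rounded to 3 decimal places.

Group means [34.40, 47.50, 31.60], grand mean 37.739
SSB = Σnᵢ(x̄ᵢ−x̄)² = 1194.835; SSW = ΣΣ(x−x̄ᵢ)² = 605.600
MSB = 1194.835/2 = 597.4174; MSW = 605.600/20 = 30.2800
F = MSB/MSW = 19.7298
df = (2, 20)

test statistic = 19.730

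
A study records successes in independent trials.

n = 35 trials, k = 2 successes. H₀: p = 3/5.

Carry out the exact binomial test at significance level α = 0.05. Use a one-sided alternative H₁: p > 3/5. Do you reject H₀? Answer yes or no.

reject H₀: no

Exact binomial: n=35, k=2, p₀=3/5=0.6000
P(X≥2) from Σ C(n,i)·p₀^i·(1−p₀)^(n−i)
p-value (one-sided, H₁ greater) = 1.00000
At α=0.05: p ≥ α → fail to reject H₀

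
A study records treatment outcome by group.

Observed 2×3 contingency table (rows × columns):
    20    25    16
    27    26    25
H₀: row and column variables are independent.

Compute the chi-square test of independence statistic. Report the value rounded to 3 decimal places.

test statistic = 0.973

Row totals [61, 78], col totals [47, 51, 41], n=139
χ² = (20−20.63)²/20.63 + (25−22.38)²/22.38 + (16−17.99)²/17.99 + (27−26.37)²/26.37 + (26−28.62)²/28.62 + (25−23.01)²/23.01 = 0.9732
df = 2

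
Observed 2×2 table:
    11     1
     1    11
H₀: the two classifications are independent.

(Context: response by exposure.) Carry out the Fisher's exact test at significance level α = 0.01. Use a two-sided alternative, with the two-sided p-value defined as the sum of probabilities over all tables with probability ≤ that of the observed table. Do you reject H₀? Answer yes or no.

reject H₀: yes

Margins: r₁=12, r₂=12, c₁=12, c₂=12, n=24
p_obs = C(12,11)·C(12,1)/C(24,12); sum pmf over tables with pmf ≤ p_obs
p-value (two-sided) = 0.00011
At α=0.01: p < α → reject H₀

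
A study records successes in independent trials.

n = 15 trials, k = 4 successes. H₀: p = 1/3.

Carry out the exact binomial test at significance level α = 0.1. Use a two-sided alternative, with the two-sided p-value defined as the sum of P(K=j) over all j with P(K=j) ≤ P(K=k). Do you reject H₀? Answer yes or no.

reject H₀: no

Exact binomial: n=15, k=4, p₀=1/3=0.3333
P(X=j) = C(n,j)·p₀^j·(1−p₀)^(n−j); p = Σ P(X=j) over j with P(X=j) ≤ P(X=4)
p-value (two-sided) = 0.78569
At α=0.1: p ≥ α → fail to reject H₀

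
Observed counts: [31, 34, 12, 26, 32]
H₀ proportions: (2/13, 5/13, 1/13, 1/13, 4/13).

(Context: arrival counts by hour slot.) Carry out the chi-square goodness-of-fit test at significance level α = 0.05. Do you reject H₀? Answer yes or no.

reject H₀: yes

n = 135; E_i = n·p_i = [20.77, 51.92, 10.38, 10.38, 41.54]
χ² = (31−20.77)²/20.77 + (34−51.92)²/51.92 + (12−10.38)²/10.38 + (26−10.38)²/10.38 + (32−41.54)²/41.54 = 37.1489
df = 4
p-value (upper-tail) = 0.00000
At α=0.05: p < α → reject H₀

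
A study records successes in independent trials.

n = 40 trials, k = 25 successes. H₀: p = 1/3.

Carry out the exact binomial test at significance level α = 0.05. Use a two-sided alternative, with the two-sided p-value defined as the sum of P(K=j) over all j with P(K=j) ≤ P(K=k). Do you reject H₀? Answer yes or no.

Exact binomial: n=40, k=25, p₀=1/3=0.3333
P(X=j) = C(n,j)·p₀^j·(1−p₀)^(n−j); p = Σ P(X=j) over j with P(X=j) ≤ P(X=25)
p-value (two-sided) = 0.00017
At α=0.05: p < α → reject H₀

reject H₀: yes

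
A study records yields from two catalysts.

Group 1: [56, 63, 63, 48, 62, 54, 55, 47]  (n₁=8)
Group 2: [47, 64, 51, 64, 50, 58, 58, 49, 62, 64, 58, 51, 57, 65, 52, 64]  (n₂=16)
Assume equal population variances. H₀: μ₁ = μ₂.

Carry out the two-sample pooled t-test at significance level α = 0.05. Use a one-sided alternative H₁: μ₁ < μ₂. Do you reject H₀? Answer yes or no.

reject H₀: no

x̄₁=56.000, s₁=6.370, n₁=8
x̄₂=57.125, s₂=6.313, n₂=16
s_p² = [7·6.370² + 15·6.313²]/22 = 40.0795
SE = √(s_p²·(1/8+1/16)) = 2.7413
t = (56.000−57.125)/2.7413 = -0.4104
df = 22
p-value (one-sided, H₁ less) = 0.34275
At α=0.05: p ≥ α → fail to reject H₀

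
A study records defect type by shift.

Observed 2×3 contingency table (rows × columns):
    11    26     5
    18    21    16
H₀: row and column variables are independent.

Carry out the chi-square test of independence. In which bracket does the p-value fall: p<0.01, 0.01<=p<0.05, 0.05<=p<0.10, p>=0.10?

Row totals [42, 55], col totals [29, 47, 21], n=97
χ² = (11−12.56)²/12.56 + (26−20.35)²/20.35 + (5−9.09)²/9.09 + (18−16.44)²/16.44 + (21−26.65)²/26.65 + (16−11.91)²/11.91 = 6.3554
df = 2
p-value (upper-tail) = 0.04168
→ bracket: 0.01<=p<0.05

p-value bracket: 0.01<=p<0.05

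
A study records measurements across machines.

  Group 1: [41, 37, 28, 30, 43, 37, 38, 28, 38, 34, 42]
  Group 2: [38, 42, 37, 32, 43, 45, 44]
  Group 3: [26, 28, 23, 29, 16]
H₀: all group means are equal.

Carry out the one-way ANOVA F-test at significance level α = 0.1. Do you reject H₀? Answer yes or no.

Group means [36.00, 40.14, 24.40], grand mean 34.739
SSB = Σnᵢ(x̄ᵢ−x̄)² = 756.378; SSW = ΣΣ(x−x̄ᵢ)² = 528.057
MSB = 756.378/2 = 378.1888; MSW = 528.057/20 = 26.4029
F = MSB/MSW = 14.3238
df = (2, 20)
p-value (upper-tail) = 0.00014
At α=0.1: p < α → reject H₀

reject H₀: yes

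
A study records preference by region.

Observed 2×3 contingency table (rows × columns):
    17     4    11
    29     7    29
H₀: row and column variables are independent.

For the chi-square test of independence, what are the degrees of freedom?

degrees of freedom = 2

df = (r−1)(c−1) = (2−1)·(3−1) = 2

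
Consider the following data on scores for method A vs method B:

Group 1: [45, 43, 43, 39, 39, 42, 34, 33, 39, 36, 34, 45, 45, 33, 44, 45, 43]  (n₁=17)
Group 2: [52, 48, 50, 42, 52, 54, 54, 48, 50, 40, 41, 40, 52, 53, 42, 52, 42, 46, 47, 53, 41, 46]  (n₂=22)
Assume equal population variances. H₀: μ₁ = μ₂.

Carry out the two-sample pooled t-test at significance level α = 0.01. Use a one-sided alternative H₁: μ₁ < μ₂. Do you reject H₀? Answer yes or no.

reject H₀: yes

x̄₁=40.118, s₁=4.581, n₁=17
x̄₂=47.500, s₂=5.031, n₂=22
s_p² = [16·4.581² + 21·5.031²]/37 = 23.4396
SE = √(s_p²·(1/17+1/22)) = 1.5634
t = (40.118−47.500)/1.5634 = -4.7220
df = 37
p-value (one-sided, H₁ less) = 0.00002
At α=0.01: p < α → reject H₀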